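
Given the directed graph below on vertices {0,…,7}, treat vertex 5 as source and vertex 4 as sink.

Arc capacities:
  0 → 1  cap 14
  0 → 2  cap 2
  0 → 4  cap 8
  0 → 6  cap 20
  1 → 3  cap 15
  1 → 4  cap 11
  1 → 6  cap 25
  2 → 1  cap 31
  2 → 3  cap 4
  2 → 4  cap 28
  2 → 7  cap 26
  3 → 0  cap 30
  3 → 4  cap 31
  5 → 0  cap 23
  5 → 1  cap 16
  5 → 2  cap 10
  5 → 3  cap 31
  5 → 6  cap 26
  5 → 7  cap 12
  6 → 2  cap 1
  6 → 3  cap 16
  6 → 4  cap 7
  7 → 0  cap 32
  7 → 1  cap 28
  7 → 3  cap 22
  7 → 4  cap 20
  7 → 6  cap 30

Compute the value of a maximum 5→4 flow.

Maximum flow value: 82

augment #1: 5→0→4 bottleneck 8, total now 8
augment #2: 5→1→4 bottleneck 11, total now 19
augment #3: 5→2→4 bottleneck 10, total now 29
augment #4: 5→3→4 bottleneck 31, total now 60
augment #5: 5→6→4 bottleneck 7, total now 67
augment #6: 5→7→4 bottleneck 12, total now 79
augment #7: 5→0→2→4 bottleneck 2, total now 81
augment #8: 5→6→2→4 bottleneck 1, total now 82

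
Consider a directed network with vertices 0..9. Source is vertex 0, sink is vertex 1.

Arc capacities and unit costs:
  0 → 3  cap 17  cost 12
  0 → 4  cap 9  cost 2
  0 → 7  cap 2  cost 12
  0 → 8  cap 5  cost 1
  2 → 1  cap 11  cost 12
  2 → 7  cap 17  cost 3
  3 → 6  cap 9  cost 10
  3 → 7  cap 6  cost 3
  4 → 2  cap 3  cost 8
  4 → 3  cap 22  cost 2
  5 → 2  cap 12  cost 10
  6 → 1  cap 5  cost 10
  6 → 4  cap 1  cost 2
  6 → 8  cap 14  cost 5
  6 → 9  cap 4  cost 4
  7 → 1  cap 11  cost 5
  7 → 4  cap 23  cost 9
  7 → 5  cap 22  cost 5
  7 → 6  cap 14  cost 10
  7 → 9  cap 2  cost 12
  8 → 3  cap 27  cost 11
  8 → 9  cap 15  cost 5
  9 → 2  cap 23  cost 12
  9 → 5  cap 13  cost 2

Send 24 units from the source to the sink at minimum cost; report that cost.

shortest-cost path #1: 0→4→3→7→1 push 6 @ unit cost 12 (adds 72)
shortest-cost path #2: 0→7→1 push 2 @ unit cost 17 (adds 34)
shortest-cost path #3: 0→4→2→7→1 push 3 @ unit cost 18 (adds 54)
shortest-cost path #4: 0→8→9→2→1 push 5 @ unit cost 30 (adds 150)
shortest-cost path #5: 0→3→6→1 push 5 @ unit cost 32 (adds 160)
shortest-cost path #6: 0→3→6→9→2→1 push 3 @ unit cost 50 (adds 150)
total cost = 620

Minimum cost for 24 units: 620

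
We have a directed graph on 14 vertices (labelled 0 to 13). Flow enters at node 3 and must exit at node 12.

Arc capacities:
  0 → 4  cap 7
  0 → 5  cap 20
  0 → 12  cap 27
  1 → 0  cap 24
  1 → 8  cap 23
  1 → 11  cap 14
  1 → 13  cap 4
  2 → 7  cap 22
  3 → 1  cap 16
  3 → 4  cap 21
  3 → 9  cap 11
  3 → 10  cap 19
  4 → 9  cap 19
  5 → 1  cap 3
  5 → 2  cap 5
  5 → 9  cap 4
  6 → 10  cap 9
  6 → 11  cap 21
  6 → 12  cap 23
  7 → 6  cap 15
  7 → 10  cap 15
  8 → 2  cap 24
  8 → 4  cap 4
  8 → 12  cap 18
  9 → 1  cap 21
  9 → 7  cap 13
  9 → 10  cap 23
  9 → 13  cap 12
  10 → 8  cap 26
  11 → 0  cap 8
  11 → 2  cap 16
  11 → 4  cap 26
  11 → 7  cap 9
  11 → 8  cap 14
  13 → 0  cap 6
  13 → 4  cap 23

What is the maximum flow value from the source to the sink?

augment #1: 3→1→0→12 bottleneck 16, total now 16
augment #2: 3→10→8→12 bottleneck 18, total now 34
augment #3: 3→9→1→0→12 bottleneck 8, total now 42
augment #4: 3→9→7→6→12 bottleneck 3, total now 45
augment #5: 3→4→9→7→6→12 bottleneck 10, total now 55
augment #6: 3→4→9→13→0→12 bottleneck 3, total now 58
augment #7: 3→10→8→2→7→6→12 bottleneck 1, total now 59
augment #8: 3→4→9→1→11→7→6→12 bottleneck 1, total now 60

Maximum flow value: 60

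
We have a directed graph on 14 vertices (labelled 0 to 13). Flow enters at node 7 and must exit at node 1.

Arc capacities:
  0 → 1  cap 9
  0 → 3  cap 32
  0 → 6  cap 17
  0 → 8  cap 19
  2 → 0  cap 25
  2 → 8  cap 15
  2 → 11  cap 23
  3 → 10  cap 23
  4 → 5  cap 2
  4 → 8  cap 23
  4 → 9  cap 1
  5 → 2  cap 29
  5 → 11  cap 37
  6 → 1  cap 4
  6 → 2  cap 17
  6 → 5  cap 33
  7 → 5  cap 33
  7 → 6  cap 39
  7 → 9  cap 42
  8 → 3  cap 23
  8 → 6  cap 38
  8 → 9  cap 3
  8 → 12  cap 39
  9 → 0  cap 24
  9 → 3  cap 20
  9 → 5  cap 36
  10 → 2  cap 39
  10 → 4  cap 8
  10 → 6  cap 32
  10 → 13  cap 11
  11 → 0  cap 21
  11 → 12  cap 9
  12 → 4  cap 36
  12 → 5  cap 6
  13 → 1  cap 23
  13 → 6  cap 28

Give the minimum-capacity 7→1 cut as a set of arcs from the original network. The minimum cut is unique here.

augment #1: 7→6→1 push 4
augment #2: 7→9→0→1 push 9
augment #3: 7→9→3→10→13→1 push 11
max flow = 24; residual-reachable set from 7 gives S-side
cut edges (S→T): {(0,1), (6,1), (10,13)} total cap 24

Min-cut arcs: {(0,1), (6,1), (10,13)} (total capacity 24)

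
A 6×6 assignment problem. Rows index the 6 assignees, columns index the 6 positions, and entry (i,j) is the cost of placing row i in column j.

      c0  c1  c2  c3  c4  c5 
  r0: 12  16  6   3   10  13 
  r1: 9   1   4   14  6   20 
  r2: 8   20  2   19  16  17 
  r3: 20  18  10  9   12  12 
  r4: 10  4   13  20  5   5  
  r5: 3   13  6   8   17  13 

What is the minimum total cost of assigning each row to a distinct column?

one of 2 optimal assignments: row0→col3 (cost 3), row1→col1 (cost 1), row2→col2 (cost 2), row3→col4 (cost 12), row4→col5 (cost 5), row5→col0 (cost 3)
total = 3 + 1 + 2 + 12 + 5 + 3 = 26

Minimum assignment cost: 26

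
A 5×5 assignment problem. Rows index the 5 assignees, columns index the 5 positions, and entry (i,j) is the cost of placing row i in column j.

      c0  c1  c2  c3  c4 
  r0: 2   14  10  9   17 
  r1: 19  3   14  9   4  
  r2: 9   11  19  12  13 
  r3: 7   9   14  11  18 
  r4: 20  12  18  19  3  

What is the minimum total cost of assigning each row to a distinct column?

Minimum assignment cost: 34

optimal assignment: row0→col0 (cost 2), row1→col1 (cost 3), row2→col3 (cost 12), row3→col2 (cost 14), row4→col4 (cost 3)
total = 2 + 3 + 12 + 14 + 3 = 34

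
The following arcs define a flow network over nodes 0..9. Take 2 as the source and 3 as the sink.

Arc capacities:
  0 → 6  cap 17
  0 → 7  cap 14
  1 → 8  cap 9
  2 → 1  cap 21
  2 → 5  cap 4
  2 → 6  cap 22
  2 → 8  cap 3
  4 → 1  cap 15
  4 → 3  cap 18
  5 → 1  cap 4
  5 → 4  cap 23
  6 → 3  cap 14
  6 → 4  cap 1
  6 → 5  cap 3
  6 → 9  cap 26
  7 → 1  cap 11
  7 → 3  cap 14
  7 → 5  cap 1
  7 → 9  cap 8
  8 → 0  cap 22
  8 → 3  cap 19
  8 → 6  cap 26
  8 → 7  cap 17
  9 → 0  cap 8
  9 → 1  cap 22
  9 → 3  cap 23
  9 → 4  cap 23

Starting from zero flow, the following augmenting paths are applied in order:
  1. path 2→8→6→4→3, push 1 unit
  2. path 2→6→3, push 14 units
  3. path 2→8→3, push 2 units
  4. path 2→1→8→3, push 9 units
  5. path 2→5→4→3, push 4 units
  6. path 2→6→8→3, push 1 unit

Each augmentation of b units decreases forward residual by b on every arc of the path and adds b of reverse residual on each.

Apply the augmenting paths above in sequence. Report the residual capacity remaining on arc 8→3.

after path 1 (2→8→6→4→3, push 1): res(8,3)=19
after path 2 (2→6→3, push 14): res(8,3)=19
after path 3 (2→8→3, push 2): res(8,3)=17
after path 4 (2→1→8→3, push 9): res(8,3)=8
after path 5 (2→5→4→3, push 4): res(8,3)=8
after path 6 (2→6→8→3, push 1): res(8,3)=7

Residual capacity of (8,3): 7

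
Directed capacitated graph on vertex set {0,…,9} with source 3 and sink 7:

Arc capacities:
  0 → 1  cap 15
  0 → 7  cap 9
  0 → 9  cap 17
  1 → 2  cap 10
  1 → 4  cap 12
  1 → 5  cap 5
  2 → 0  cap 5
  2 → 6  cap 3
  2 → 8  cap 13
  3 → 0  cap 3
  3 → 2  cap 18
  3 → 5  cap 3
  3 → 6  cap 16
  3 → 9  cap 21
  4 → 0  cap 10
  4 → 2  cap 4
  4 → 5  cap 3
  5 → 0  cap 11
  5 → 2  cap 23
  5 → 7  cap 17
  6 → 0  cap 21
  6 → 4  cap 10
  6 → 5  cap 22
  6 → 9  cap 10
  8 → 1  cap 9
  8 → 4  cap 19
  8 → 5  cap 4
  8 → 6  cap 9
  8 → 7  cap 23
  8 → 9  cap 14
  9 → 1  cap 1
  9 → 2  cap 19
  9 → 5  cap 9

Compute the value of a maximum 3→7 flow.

augment #1: 3→0→7 bottleneck 3, total now 3
augment #2: 3→5→7 bottleneck 3, total now 6
augment #3: 3→2→0→7 bottleneck 5, total now 11
augment #4: 3→2→8→7 bottleneck 13, total now 24
augment #5: 3→6→0→7 bottleneck 1, total now 25
augment #6: 3→6→5→7 bottleneck 14, total now 39

Maximum flow value: 39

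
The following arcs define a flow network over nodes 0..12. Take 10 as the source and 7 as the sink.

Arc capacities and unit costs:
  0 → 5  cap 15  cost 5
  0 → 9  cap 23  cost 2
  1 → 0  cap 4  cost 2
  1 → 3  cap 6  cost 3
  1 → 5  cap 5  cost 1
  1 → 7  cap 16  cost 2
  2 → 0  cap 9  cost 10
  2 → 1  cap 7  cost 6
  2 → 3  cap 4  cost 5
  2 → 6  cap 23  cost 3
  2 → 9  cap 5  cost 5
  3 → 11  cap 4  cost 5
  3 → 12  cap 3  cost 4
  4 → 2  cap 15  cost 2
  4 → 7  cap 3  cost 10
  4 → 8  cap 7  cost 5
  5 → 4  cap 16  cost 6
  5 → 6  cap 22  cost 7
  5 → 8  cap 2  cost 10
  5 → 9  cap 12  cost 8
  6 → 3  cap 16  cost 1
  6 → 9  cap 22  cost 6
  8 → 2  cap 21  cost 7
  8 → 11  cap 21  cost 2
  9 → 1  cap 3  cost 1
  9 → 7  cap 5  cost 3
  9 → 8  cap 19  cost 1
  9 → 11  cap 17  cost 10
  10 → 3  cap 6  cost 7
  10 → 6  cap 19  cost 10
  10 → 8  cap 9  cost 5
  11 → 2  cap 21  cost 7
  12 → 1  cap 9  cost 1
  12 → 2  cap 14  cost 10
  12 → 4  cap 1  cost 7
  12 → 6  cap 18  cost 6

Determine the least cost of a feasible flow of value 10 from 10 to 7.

shortest-cost path #1: 10→3→12→1→7 push 3 @ unit cost 14 (adds 42)
shortest-cost path #2: 10→6→9→7 push 5 @ unit cost 19 (adds 95)
shortest-cost path #3: 10→6→9→1→7 push 2 @ unit cost 19 (adds 38)
total cost = 175

Minimum cost for 10 units: 175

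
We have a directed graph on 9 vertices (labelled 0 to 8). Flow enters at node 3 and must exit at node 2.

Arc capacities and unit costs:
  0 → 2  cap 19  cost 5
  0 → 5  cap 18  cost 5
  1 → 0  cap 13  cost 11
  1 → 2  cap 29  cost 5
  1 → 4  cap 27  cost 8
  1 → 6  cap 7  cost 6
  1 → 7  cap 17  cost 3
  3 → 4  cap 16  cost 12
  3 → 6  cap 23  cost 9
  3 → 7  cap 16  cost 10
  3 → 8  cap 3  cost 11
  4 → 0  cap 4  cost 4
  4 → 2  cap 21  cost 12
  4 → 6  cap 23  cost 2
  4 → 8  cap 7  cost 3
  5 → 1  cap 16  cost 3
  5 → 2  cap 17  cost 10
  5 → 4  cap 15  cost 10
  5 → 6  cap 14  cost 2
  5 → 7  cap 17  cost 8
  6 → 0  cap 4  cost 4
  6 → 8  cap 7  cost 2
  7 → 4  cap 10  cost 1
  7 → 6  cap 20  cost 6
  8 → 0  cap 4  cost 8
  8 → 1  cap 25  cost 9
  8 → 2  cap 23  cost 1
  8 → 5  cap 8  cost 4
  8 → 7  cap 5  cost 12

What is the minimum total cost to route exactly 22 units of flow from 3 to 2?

Minimum cost for 22 units: 317

shortest-cost path #1: 3→8→2 push 3 @ unit cost 12 (adds 36)
shortest-cost path #2: 3→6→8→2 push 7 @ unit cost 12 (adds 84)
shortest-cost path #3: 3→7→4→8→2 push 7 @ unit cost 15 (adds 105)
shortest-cost path #4: 3→6→0→2 push 4 @ unit cost 18 (adds 72)
shortest-cost path #5: 3→7→4→0→2 push 1 @ unit cost 20 (adds 20)
total cost = 317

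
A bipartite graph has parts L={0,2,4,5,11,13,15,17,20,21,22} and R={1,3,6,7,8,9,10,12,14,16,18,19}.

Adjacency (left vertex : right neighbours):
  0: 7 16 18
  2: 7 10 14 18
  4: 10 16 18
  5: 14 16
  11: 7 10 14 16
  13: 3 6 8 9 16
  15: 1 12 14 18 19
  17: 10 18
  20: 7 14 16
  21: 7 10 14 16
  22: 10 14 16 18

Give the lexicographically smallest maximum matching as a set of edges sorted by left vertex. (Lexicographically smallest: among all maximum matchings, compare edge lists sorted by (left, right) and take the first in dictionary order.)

|M| = 7 (so the lex-smallest maximum matching has 7 edges)
process left vertices in ascending order; for each, take the smallest-labelled available neighbour that still permits 7 edges overall, or leave it unmatched if none does
lex-smallest matching: {0-7, 2-10, 4-16, 5-14, 13-3, 15-1, 17-18}

Lex-smallest maximum matching: {(0,7), (2,10), (4,16), (5,14), (13,3), (15,1), (17,18)}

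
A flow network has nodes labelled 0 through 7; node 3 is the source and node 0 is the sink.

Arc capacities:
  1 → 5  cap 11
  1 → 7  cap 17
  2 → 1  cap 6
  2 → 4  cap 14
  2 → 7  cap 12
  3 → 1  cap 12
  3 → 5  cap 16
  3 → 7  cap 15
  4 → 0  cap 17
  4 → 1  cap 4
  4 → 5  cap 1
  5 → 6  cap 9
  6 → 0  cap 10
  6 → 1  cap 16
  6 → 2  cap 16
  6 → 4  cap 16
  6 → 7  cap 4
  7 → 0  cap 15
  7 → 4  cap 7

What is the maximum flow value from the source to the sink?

augment #1: 3→7→0 bottleneck 15, total now 15
augment #2: 3→5→6→0 bottleneck 9, total now 24
augment #3: 3→1→7→4→0 bottleneck 7, total now 31

Maximum flow value: 31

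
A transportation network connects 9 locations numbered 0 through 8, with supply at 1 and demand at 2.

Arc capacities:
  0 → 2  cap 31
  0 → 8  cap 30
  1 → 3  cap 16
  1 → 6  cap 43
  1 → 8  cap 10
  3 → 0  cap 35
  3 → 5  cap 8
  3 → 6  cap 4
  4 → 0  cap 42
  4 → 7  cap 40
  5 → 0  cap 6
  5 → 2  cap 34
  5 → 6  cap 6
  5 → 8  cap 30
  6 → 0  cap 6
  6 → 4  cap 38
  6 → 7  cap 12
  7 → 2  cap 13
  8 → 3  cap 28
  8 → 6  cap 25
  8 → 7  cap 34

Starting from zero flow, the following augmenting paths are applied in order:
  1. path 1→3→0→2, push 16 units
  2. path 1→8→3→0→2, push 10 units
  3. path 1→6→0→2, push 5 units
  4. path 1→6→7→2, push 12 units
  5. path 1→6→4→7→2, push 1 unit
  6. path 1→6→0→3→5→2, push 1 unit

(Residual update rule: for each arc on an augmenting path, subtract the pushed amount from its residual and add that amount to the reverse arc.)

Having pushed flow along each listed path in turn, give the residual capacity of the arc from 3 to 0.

after path 1 (1→3→0→2, push 16): res(3,0)=19
after path 2 (1→8→3→0→2, push 10): res(3,0)=9
after path 3 (1→6→0→2, push 5): res(3,0)=9
after path 4 (1→6→7→2, push 12): res(3,0)=9
after path 5 (1→6→4→7→2, push 1): res(3,0)=9
after path 6 (1→6→0→3→5→2, push 1): res(3,0)=10

Residual capacity of (3,0): 10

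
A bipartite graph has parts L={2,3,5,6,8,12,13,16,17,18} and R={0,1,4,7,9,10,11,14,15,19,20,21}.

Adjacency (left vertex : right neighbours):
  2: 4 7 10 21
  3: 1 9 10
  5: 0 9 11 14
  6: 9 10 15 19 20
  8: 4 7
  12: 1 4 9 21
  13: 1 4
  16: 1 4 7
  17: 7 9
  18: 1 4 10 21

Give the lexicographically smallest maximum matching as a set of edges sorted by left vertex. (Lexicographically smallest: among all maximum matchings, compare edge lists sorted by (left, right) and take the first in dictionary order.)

|M| = 8 (so the lex-smallest maximum matching has 8 edges)
process left vertices in ascending order; for each, take the smallest-labelled available neighbour that still permits 8 edges overall, or leave it unmatched if none does
lex-smallest matching: {2-4, 3-1, 5-0, 6-15, 8-7, 12-21, 17-9, 18-10}

Lex-smallest maximum matching: {(2,4), (3,1), (5,0), (6,15), (8,7), (12,21), (17,9), (18,10)}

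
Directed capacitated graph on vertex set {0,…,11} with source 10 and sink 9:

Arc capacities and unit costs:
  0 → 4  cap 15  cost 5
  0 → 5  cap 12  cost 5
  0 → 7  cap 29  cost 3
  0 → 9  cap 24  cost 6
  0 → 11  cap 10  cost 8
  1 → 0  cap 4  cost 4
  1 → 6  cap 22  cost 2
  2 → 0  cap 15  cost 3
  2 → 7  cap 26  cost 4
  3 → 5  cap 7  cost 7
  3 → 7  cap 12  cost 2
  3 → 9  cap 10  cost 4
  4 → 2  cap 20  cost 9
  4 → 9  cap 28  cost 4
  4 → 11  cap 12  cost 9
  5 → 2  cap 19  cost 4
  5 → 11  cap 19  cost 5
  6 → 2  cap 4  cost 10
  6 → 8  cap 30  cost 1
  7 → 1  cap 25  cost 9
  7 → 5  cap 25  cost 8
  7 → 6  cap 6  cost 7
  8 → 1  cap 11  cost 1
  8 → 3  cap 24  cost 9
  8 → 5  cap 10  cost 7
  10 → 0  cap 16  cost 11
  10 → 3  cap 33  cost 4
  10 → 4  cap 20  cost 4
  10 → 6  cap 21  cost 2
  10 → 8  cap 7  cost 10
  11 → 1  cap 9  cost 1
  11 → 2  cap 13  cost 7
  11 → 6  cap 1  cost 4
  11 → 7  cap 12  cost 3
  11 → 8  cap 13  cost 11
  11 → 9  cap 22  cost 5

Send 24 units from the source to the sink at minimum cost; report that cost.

shortest-cost path #1: 10→3→9 push 10 @ unit cost 8 (adds 80)
shortest-cost path #2: 10→4→9 push 14 @ unit cost 8 (adds 112)
total cost = 192

Minimum cost for 24 units: 192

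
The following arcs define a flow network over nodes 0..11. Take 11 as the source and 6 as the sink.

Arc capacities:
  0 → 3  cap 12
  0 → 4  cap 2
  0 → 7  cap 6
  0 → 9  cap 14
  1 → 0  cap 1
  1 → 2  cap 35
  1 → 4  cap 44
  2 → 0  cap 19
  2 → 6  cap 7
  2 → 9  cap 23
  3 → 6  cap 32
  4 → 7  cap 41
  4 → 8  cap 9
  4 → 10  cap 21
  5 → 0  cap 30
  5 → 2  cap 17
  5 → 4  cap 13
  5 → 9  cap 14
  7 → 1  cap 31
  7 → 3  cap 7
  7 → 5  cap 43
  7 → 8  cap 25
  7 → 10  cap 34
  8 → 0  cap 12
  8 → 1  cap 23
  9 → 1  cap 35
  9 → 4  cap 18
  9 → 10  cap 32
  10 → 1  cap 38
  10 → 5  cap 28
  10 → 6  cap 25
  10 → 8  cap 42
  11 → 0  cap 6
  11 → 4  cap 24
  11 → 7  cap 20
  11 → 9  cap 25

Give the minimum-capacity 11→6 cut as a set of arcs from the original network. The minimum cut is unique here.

augment #1: 11→0→3→6 push 6
augment #2: 11→4→10→6 push 21
augment #3: 11→7→3→6 push 7
augment #4: 11→7→10→6 push 4
augment #5: 11→7→1→2→6 push 7
augment #6: 11→4→8→0→3→6 push 3
augment #7: 11→7→1→0→3→6 push 1
augment #8: 11→7→5→0→3→6 push 1
augment #9: 11→9→1→2→0→3→6 push 1
max flow = 51; residual-reachable set from 11 gives S-side
cut edges (S→T): {(0,3), (2,6), (7,3), (10,6)} total cap 51

Min-cut arcs: {(0,3), (2,6), (7,3), (10,6)} (total capacity 51)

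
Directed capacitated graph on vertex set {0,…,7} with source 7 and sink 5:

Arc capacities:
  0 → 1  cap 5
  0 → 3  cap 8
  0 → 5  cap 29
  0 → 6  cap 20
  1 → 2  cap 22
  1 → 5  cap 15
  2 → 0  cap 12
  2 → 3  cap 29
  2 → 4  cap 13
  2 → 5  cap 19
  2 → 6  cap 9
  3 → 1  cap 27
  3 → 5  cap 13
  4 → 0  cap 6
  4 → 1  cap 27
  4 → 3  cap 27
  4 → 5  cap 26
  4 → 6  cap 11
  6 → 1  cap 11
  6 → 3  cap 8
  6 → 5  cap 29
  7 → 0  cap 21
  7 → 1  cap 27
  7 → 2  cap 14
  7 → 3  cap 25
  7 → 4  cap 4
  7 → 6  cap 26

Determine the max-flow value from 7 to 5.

Maximum flow value: 115

augment #1: 7→0→5 bottleneck 21, total now 21
augment #2: 7→1→5 bottleneck 15, total now 36
augment #3: 7→2→5 bottleneck 14, total now 50
augment #4: 7→3→5 bottleneck 13, total now 63
augment #5: 7→4→5 bottleneck 4, total now 67
augment #6: 7→6→5 bottleneck 26, total now 93
augment #7: 7→1→2→5 bottleneck 5, total now 98
augment #8: 7→1→2→0→5 bottleneck 7, total now 105
augment #9: 7→3→1→2→0→5 bottleneck 1, total now 106
augment #10: 7→3→1→2→4→5 bottleneck 9, total now 115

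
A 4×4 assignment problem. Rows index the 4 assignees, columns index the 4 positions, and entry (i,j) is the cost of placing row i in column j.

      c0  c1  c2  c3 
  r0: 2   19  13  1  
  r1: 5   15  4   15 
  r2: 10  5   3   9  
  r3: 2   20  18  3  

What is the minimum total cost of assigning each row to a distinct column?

optimal assignment: row0→col3 (cost 1), row1→col2 (cost 4), row2→col1 (cost 5), row3→col0 (cost 2)
total = 1 + 4 + 5 + 2 = 12

Minimum assignment cost: 12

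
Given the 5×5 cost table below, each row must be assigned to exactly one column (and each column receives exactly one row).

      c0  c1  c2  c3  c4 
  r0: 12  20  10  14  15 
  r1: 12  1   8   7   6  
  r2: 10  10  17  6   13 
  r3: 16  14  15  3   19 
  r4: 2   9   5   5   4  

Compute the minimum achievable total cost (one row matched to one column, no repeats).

optimal assignment: row0→col2 (cost 10), row1→col1 (cost 1), row2→col0 (cost 10), row3→col3 (cost 3), row4→col4 (cost 4)
total = 10 + 1 + 10 + 3 + 4 = 28

Minimum assignment cost: 28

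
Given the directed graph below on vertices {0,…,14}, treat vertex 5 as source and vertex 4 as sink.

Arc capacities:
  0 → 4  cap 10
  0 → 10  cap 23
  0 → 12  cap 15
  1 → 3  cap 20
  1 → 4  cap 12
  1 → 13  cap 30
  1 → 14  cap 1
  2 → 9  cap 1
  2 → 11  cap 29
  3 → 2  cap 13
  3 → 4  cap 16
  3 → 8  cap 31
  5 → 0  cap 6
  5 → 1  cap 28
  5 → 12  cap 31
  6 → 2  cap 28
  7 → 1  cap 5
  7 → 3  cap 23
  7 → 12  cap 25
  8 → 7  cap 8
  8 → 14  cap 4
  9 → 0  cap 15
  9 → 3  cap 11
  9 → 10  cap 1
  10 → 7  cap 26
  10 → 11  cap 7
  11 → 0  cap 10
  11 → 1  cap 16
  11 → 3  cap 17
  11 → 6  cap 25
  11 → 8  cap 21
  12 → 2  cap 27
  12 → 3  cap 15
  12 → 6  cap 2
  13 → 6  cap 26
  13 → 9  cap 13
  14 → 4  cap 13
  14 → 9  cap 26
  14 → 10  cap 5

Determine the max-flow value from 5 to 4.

Maximum flow value: 43

augment #1: 5→0→4 bottleneck 6, total now 6
augment #2: 5→1→4 bottleneck 12, total now 18
augment #3: 5→1→3→4 bottleneck 16, total now 34
augment #4: 5→12→2→9→0→4 bottleneck 1, total now 35
augment #5: 5→12→2→11→0→4 bottleneck 3, total now 38
augment #6: 5→12→3→1→14→4 bottleneck 1, total now 39
augment #7: 5→12→3→8→14→4 bottleneck 4, total now 43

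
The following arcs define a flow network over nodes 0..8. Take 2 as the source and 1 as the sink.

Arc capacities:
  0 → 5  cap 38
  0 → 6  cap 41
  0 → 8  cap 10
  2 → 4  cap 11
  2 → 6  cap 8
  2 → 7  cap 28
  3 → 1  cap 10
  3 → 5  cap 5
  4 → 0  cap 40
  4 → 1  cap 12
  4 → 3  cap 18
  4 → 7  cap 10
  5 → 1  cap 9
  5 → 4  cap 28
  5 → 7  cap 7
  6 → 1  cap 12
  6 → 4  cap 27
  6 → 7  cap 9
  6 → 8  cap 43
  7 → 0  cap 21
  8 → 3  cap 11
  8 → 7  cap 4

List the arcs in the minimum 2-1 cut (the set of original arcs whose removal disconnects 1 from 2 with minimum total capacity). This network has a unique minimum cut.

Min-cut arcs: {(2,4), (2,6), (7,0)} (total capacity 40)

augment #1: 2→4→1 push 11
augment #2: 2→6→1 push 8
augment #3: 2→7→0→5→1 push 9
augment #4: 2→7→0→6→1 push 4
augment #5: 2→7→0→5→4→1 push 1
augment #6: 2→7→0→8→3→1 push 7
max flow = 40; residual-reachable set from 2 gives S-side
cut edges (S→T): {(2,4), (2,6), (7,0)} total cap 40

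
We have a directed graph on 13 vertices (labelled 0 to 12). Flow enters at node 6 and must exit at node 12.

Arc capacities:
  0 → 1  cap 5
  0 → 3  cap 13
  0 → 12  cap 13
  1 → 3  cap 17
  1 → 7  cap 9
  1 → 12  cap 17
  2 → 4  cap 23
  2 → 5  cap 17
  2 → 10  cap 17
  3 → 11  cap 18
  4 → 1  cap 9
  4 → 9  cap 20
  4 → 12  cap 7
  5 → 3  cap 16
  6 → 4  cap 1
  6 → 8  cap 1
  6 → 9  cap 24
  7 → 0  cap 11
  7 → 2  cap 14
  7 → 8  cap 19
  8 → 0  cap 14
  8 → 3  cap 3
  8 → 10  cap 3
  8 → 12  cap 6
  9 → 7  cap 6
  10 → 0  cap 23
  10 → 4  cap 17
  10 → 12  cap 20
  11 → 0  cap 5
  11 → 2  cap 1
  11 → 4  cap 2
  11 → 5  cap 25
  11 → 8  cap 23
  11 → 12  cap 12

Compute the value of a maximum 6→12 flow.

Maximum flow value: 8

augment #1: 6→4→12 bottleneck 1, total now 1
augment #2: 6→8→12 bottleneck 1, total now 2
augment #3: 6→9→7→0→12 bottleneck 6, total now 8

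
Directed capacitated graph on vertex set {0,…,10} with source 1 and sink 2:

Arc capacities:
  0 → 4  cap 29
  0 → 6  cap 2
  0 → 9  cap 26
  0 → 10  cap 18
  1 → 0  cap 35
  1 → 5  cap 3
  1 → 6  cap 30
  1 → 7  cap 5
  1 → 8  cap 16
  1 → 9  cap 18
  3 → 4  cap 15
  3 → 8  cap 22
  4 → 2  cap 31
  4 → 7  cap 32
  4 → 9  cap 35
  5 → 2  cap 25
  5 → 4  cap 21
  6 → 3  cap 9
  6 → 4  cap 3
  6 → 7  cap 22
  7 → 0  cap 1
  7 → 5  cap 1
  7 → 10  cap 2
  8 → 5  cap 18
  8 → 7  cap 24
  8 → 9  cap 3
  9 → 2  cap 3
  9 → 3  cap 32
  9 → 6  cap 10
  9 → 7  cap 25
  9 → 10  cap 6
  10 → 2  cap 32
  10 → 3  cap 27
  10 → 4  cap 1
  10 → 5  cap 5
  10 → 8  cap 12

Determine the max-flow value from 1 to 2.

augment #1: 1→5→2 bottleneck 3, total now 3
augment #2: 1→9→2 bottleneck 3, total now 6
augment #3: 1→0→4→2 bottleneck 29, total now 35
augment #4: 1→0→10→2 bottleneck 6, total now 41
augment #5: 1→6→4→2 bottleneck 2, total now 43
augment #6: 1→7→5→2 bottleneck 1, total now 44
augment #7: 1→7→10→2 bottleneck 2, total now 46
augment #8: 1→8→5→2 bottleneck 16, total now 62
augment #9: 1→9→10→2 bottleneck 6, total now 68
augment #10: 1→7→0→10→2 bottleneck 1, total now 69
augment #11: 1→6→3→8→5→2 bottleneck 2, total now 71
augment #12: 1→6→4→0→10→2 bottleneck 1, total now 72
augment #13: 1→6→3→4→0→10→2 bottleneck 7, total now 79
augment #14: 1→9→3→4→0→10→2 bottleneck 3, total now 82

Maximum flow value: 82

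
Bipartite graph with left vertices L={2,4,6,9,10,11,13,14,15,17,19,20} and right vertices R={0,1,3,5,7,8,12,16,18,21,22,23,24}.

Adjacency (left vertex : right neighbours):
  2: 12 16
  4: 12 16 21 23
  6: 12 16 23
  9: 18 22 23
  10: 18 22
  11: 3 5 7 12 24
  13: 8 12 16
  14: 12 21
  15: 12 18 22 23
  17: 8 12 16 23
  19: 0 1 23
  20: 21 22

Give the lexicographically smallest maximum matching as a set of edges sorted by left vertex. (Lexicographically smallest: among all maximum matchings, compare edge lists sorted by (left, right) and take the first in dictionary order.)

|M| = 9 (so the lex-smallest maximum matching has 9 edges)
process left vertices in ascending order; for each, take the smallest-labelled available neighbour that still permits 9 edges overall, or leave it unmatched if none does
lex-smallest matching: {2-12, 4-16, 6-23, 9-18, 10-22, 11-3, 13-8, 14-21, 19-0}

Lex-smallest maximum matching: {(2,12), (4,16), (6,23), (9,18), (10,22), (11,3), (13,8), (14,21), (19,0)}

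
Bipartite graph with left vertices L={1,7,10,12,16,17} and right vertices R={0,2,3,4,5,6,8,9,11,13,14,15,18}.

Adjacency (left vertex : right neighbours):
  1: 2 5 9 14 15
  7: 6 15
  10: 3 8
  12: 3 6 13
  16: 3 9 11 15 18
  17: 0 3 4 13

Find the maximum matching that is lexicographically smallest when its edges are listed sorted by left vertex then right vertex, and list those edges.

|M| = 6 (so the lex-smallest maximum matching has 6 edges)
process left vertices in ascending order; for each, take the smallest-labelled available neighbour that still permits 6 edges overall, or leave it unmatched if none does
lex-smallest matching: {1-2, 7-6, 10-3, 12-13, 16-9, 17-0}

Lex-smallest maximum matching: {(1,2), (7,6), (10,3), (12,13), (16,9), (17,0)}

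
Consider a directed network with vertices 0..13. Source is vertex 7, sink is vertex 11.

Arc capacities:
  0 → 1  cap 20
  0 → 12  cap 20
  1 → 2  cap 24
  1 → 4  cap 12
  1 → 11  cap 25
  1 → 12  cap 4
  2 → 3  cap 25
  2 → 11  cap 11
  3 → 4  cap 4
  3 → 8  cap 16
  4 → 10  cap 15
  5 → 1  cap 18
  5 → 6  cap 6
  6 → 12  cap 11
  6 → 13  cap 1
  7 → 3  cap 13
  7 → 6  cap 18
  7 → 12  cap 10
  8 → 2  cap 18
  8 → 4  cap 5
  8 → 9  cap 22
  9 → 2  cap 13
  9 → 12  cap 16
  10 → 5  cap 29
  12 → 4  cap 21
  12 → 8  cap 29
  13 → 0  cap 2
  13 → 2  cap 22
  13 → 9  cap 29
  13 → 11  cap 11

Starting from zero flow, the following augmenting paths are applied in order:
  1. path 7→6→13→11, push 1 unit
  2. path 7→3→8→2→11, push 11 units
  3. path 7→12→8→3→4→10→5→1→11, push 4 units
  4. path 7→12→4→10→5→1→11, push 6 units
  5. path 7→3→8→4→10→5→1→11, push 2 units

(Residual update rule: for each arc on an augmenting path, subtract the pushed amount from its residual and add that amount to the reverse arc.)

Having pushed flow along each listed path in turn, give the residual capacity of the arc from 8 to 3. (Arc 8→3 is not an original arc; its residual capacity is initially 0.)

after path 1 (7→6→13→11, push 1): res(8,3)=0
after path 2 (7→3→8→2→11, push 11): res(8,3)=11
after path 3 (7→12→8→3→4→10→5→1→11, push 4): res(8,3)=7
after path 4 (7→12→4→10→5→1→11, push 6): res(8,3)=7
after path 5 (7→3→8→4→10→5→1→11, push 2): res(8,3)=9

Residual capacity of (8,3): 9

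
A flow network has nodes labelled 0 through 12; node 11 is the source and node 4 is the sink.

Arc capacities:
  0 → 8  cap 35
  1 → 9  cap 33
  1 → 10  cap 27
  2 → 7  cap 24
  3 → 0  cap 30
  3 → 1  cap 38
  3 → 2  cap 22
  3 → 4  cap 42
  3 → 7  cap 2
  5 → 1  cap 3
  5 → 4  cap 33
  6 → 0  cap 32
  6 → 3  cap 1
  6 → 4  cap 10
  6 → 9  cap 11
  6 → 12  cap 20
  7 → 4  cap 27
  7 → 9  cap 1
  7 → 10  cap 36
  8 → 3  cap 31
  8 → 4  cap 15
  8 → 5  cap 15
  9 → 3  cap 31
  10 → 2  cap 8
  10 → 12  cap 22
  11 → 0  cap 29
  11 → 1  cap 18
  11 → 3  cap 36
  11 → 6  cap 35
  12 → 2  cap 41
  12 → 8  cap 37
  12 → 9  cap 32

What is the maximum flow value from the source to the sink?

Maximum flow value: 108

augment #1: 11→3→4 bottleneck 36, total now 36
augment #2: 11→6→4 bottleneck 10, total now 46
augment #3: 11→0→8→4 bottleneck 15, total now 61
augment #4: 11→6→3→4 bottleneck 1, total now 62
augment #5: 11→0→8→3→4 bottleneck 5, total now 67
augment #6: 11→0→8→5→4 bottleneck 9, total now 76
augment #7: 11→1→9→3→7→4 bottleneck 2, total now 78
augment #8: 11→1→10→2→7→4 bottleneck 8, total now 86
augment #9: 11→6→0→8→5→4 bottleneck 6, total now 92
augment #10: 11→6→12→2→7→4 bottleneck 16, total now 108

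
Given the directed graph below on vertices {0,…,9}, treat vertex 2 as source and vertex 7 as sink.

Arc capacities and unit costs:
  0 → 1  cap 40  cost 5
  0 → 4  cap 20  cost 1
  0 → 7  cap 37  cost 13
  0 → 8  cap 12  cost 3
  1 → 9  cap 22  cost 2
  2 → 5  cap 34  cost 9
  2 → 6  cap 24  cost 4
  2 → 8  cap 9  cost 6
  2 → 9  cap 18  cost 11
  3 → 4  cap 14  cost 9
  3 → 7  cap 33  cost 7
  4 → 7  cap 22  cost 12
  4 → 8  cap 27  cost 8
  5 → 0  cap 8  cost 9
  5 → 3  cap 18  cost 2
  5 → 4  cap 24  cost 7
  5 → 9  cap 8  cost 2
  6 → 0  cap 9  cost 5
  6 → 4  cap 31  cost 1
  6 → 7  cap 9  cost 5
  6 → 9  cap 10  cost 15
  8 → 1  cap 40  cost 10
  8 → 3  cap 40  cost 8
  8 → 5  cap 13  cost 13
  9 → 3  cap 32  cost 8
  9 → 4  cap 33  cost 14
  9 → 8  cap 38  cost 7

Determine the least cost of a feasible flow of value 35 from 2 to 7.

shortest-cost path #1: 2→6→7 push 9 @ unit cost 9 (adds 81)
shortest-cost path #2: 2→6→4→7 push 15 @ unit cost 17 (adds 255)
shortest-cost path #3: 2→5→3→7 push 11 @ unit cost 18 (adds 198)
total cost = 534

Minimum cost for 35 units: 534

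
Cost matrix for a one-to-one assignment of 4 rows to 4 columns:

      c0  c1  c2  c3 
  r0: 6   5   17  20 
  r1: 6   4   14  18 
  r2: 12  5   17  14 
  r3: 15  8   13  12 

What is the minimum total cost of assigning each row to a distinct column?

one of 2 optimal assignments: row0→col0 (cost 6), row1→col1 (cost 4), row2→col3 (cost 14), row3→col2 (cost 13)
total = 6 + 4 + 14 + 13 = 37

Minimum assignment cost: 37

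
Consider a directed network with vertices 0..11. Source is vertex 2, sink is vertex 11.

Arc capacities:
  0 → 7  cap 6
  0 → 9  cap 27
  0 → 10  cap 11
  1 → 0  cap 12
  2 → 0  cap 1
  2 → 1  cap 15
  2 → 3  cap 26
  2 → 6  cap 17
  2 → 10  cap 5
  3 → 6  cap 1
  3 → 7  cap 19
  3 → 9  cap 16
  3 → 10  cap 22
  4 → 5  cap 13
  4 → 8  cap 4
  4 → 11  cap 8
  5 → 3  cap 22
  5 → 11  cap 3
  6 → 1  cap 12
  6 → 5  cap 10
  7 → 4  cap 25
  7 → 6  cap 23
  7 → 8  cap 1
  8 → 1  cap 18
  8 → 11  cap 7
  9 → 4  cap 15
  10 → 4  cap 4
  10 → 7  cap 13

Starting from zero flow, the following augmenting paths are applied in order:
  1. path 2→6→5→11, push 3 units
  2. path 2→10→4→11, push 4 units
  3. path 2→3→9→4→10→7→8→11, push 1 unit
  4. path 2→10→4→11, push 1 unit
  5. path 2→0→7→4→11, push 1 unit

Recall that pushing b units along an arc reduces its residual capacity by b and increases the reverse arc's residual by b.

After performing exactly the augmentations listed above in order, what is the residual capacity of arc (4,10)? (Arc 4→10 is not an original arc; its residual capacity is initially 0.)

after path 1 (2→6→5→11, push 3): res(4,10)=0
after path 2 (2→10→4→11, push 4): res(4,10)=4
after path 3 (2→3→9→4→10→7→8→11, push 1): res(4,10)=3
after path 4 (2→10→4→11, push 1): res(4,10)=4
after path 5 (2→0→7→4→11, push 1): res(4,10)=4

Residual capacity of (4,10): 4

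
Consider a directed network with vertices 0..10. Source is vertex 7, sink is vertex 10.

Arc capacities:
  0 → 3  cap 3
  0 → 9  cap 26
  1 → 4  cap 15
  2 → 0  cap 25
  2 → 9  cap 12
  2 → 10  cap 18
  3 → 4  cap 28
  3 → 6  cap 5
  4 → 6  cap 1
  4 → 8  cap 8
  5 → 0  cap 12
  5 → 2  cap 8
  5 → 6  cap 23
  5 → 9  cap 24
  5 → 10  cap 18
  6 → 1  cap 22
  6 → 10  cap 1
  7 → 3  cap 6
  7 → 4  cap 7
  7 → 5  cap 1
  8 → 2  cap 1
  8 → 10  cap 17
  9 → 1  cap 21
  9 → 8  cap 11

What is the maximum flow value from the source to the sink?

Maximum flow value: 10

augment #1: 7→5→10 bottleneck 1, total now 1
augment #2: 7→3→6→10 bottleneck 1, total now 2
augment #3: 7→4→8→10 bottleneck 7, total now 9
augment #4: 7→3→4→8→10 bottleneck 1, total now 10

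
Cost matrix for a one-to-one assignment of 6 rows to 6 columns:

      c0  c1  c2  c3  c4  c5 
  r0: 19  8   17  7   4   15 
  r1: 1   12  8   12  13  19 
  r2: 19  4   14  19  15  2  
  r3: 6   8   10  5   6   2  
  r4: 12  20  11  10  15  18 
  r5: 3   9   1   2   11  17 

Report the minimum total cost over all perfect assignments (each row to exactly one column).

Minimum assignment cost: 22

optimal assignment: row0→col4 (cost 4), row1→col0 (cost 1), row2→col1 (cost 4), row3→col5 (cost 2), row4→col3 (cost 10), row5→col2 (cost 1)
total = 4 + 1 + 4 + 2 + 10 + 1 = 22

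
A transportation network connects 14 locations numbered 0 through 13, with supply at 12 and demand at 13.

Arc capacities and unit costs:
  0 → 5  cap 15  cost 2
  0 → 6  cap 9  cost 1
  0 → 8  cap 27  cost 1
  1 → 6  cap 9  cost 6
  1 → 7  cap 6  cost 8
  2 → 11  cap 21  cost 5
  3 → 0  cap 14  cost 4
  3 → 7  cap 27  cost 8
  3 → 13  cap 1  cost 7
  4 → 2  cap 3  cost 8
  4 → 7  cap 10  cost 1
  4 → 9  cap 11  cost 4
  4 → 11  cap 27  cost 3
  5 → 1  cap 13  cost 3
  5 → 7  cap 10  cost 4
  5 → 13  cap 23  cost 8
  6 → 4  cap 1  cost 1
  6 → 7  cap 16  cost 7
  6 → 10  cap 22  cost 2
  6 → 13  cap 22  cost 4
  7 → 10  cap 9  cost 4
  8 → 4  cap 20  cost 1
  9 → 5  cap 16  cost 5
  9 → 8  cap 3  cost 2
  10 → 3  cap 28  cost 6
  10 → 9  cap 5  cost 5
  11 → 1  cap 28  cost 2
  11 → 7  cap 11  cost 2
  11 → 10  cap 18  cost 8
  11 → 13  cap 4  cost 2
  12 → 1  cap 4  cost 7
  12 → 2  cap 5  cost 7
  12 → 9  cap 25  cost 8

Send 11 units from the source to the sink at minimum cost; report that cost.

Minimum cost for 11 units: 187

shortest-cost path #1: 12→2→11→13 push 4 @ unit cost 14 (adds 56)
shortest-cost path #2: 12→1→6→13 push 4 @ unit cost 17 (adds 68)
shortest-cost path #3: 12→9→5→13 push 3 @ unit cost 21 (adds 63)
total cost = 187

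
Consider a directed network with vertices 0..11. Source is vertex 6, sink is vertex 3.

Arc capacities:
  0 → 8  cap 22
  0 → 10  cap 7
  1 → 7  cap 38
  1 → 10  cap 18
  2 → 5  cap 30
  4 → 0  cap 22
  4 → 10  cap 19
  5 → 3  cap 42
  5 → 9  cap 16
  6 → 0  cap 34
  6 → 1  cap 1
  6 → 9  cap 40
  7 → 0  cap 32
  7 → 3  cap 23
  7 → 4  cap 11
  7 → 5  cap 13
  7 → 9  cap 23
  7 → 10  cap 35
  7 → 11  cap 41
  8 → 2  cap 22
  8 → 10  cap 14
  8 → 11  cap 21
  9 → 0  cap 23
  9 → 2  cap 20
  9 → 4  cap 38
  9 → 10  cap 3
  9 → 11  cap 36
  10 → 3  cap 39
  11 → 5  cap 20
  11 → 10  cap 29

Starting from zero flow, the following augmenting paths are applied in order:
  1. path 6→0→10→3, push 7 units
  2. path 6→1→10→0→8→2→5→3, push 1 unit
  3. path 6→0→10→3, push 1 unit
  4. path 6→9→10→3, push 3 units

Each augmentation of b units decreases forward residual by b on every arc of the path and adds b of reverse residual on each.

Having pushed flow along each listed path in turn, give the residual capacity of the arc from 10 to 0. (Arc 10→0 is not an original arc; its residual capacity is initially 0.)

after path 1 (6→0→10→3, push 7): res(10,0)=7
after path 2 (6→1→10→0→8→2→5→3, push 1): res(10,0)=6
after path 3 (6→0→10→3, push 1): res(10,0)=7
after path 4 (6→9→10→3, push 3): res(10,0)=7

Residual capacity of (10,0): 7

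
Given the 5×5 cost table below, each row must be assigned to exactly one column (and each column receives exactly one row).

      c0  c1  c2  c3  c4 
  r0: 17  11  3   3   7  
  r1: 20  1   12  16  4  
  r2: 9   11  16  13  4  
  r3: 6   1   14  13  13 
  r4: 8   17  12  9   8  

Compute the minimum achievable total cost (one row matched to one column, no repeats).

Minimum assignment cost: 23

optimal assignment: row0→col2 (cost 3), row1→col1 (cost 1), row2→col4 (cost 4), row3→col0 (cost 6), row4→col3 (cost 9)
total = 3 + 1 + 4 + 6 + 9 = 23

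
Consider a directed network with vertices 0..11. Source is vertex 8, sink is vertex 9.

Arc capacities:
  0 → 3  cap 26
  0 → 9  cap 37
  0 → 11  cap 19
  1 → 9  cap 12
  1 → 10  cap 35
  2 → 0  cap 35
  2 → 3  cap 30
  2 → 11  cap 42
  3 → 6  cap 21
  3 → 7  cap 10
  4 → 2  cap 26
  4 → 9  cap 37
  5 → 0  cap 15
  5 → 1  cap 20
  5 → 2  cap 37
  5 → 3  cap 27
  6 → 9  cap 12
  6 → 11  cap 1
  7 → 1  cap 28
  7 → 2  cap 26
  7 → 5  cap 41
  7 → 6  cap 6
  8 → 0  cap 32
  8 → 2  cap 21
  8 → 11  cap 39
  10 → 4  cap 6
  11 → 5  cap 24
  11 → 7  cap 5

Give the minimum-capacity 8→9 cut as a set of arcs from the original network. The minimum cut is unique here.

Min-cut arcs: {(0,9), (1,9), (6,9), (10,4)} (total capacity 67)

augment #1: 8→0→9 push 32
augment #2: 8→2→0→9 push 5
augment #3: 8→2→3→6→9 push 12
augment #4: 8→11→5→1→9 push 12
augment #5: 8→11→5→1→10→4→9 push 6
max flow = 67; residual-reachable set from 8 gives S-side
cut edges (S→T): {(0,9), (1,9), (6,9), (10,4)} total cap 67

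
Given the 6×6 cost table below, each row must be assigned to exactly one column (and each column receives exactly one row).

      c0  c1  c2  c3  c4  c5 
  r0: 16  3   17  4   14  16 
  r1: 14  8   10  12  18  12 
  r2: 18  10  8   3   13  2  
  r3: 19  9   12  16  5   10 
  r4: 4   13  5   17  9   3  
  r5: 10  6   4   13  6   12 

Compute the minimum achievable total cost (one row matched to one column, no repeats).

optimal assignment: row0→col3 (cost 4), row1→col1 (cost 8), row2→col5 (cost 2), row3→col4 (cost 5), row4→col0 (cost 4), row5→col2 (cost 4)
total = 4 + 8 + 2 + 5 + 4 + 4 = 27

Minimum assignment cost: 27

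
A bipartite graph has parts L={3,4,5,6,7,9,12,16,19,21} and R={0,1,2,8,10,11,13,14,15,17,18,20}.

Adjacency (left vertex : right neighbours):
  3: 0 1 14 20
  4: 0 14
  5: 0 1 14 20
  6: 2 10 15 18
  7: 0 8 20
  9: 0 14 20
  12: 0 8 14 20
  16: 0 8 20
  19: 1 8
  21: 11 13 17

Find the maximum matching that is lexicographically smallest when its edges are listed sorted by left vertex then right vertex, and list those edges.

|M| = 7 (so the lex-smallest maximum matching has 7 edges)
process left vertices in ascending order; for each, take the smallest-labelled available neighbour that still permits 7 edges overall, or leave it unmatched if none does
lex-smallest matching: {3-0, 4-14, 5-1, 6-2, 7-8, 9-20, 21-11}

Lex-smallest maximum matching: {(3,0), (4,14), (5,1), (6,2), (7,8), (9,20), (21,11)}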